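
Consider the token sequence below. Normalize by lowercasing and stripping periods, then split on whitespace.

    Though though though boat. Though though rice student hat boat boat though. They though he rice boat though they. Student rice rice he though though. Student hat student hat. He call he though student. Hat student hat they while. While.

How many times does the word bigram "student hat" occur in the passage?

5

Scanning the 39 overlapping bigram windows for "student hat":
  position 8–9: student hat
  position 26–27: student hat
  position 28–29: student hat
  position 34–35: student hat
  position 36–37: student hat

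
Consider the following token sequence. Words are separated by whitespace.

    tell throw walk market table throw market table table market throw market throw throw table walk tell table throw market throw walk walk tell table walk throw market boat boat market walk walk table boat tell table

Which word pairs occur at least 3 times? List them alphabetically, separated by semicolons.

Bigram counts meeting the condition (at least 3 times):
  market throw: 3
  tell table: 3
  throw market: 4

market throw; tell table; throw market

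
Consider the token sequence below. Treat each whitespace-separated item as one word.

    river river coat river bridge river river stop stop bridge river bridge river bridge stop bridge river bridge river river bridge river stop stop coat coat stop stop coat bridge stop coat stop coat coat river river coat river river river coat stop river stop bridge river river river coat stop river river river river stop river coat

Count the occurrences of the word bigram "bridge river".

Scanning the 57 overlapping bigram windows for "bridge river":
  position 5–6: bridge river
  position 10–11: bridge river
  position 12–13: bridge river
  position 16–17: bridge river
  position 18–19: bridge river
  position 21–22: bridge river
  position 46–47: bridge river

7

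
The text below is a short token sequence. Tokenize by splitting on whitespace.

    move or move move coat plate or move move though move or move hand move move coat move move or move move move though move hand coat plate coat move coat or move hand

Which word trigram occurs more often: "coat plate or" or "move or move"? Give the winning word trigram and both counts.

"coat plate or": 1 occurrence
"move or move": 3 occurrences

"move or move" (3 vs 1)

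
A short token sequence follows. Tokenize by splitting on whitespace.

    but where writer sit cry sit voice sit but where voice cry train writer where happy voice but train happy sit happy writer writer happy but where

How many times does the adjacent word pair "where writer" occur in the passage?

Scanning the 26 overlapping bigram windows for "where writer":
  position 2–3: where writer

1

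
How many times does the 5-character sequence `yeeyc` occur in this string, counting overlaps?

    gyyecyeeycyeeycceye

2

Sliding a length-5 window over the 19 characters (15 positions):
  position 6–10: yeeyc
  position 11–15: yeeyc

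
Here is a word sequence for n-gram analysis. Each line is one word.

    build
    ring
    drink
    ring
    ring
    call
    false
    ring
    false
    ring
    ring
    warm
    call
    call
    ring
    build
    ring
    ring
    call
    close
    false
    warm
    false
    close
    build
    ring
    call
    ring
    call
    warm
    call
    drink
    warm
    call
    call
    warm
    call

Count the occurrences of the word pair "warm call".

Scanning the 36 overlapping bigram windows for "warm call":
  position 12–13: warm call
  position 30–31: warm call
  position 33–34: warm call
  position 36–37: warm call

4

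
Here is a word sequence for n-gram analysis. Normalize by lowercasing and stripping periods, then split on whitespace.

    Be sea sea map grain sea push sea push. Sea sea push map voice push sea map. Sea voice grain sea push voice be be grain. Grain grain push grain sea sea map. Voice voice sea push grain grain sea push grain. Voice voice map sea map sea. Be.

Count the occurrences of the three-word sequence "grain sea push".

3

Scanning the 47 overlapping trigram windows for "grain sea push":
  position 5–7: grain sea push
  position 20–22: grain sea push
  position 39–41: grain sea push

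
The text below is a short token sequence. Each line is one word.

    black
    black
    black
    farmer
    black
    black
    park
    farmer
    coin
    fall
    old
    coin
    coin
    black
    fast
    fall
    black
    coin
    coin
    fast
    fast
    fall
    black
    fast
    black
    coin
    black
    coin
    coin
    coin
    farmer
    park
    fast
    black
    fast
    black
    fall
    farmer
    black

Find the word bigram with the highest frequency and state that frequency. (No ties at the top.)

"coin coin", 4 times

Bigram frequencies (highest first):
  coin coin: 4
  black black: 3
  black fast: 3
  black coin: 3
  fast black: 3
  farmer black: 2
  … (17 more, each ≤ 2)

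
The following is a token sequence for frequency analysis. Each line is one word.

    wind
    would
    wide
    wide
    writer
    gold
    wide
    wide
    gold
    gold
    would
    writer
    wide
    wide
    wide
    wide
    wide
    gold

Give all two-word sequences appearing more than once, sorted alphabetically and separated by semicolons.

Bigram counts meeting the condition (more than once):
  wide gold: 2
  wide wide: 6

wide gold; wide wide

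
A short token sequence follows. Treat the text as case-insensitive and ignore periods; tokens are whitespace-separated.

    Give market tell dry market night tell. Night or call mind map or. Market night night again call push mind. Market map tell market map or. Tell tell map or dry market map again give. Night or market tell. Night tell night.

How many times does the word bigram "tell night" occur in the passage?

3

Scanning the 41 overlapping bigram windows for "tell night":
  position 7–8: tell night
  position 39–40: tell night
  position 41–42: tell night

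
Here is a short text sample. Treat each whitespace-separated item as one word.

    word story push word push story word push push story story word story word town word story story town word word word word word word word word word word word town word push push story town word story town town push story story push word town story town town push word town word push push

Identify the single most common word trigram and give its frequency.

Trigram frequencies (highest first):
  word word word: 9
  word push push: 3
  word town word: 3
  story push word: 2
  push push story: 2
  push story story: 2
  … (26 more, each ≤ 2)

"word word word", 9 times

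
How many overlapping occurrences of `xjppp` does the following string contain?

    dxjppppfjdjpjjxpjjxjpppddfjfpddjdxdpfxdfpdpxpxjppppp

Sliding a length-5 window over the 52 characters (48 positions):
  position 2–6: xjppp
  position 19–23: xjppp
  position 46–50: xjppp

3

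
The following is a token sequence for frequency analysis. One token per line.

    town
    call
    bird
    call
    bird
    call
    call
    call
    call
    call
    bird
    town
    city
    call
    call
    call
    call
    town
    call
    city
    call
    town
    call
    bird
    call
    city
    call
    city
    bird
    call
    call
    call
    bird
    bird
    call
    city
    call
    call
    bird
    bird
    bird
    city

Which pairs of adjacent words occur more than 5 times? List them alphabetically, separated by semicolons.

Bigram counts meeting the condition (more than 5 times):
  call bird: 6
  call call: 10

call bird; call call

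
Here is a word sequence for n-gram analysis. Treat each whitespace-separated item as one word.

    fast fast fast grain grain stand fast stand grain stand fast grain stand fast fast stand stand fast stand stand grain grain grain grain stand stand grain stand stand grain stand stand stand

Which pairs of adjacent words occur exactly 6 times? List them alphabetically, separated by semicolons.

grain stand; stand stand

Bigram counts meeting the condition (exactly 6 times):
  grain stand: 6
  stand stand: 6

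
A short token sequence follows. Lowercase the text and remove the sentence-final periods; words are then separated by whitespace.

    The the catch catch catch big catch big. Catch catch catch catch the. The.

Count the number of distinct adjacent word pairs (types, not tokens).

6

14 tokens → 13 bigram windows in total.
Repeated bigrams (each contributes count−1 duplicates):
  catch catch: 5
  big catch: 2
  catch big: 2
  the the: 2
7 duplicate windows → 13 − 7 = 6 distinct.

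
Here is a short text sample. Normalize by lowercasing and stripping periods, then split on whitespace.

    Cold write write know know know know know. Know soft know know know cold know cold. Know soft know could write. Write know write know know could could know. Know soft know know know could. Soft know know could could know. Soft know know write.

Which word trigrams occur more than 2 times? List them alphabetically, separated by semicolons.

Trigram counts meeting the condition (more than 2 times):
  know know could: 3
  know know know: 6
  know soft know: 4
  soft know know: 4

know know could; know know know; know soft know; soft know know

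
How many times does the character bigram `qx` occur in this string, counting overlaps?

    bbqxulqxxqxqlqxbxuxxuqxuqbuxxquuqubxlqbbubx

Sliding a length-2 window over the 43 characters (42 positions):
  position 3–4: qx
  position 7–8: qx
  position 10–11: qx
  position 14–15: qx
  position 22–23: qx

5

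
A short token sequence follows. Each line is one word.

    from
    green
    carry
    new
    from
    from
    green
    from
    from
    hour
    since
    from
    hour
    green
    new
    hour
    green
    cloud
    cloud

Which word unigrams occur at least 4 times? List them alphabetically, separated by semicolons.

Unigram counts meeting the condition (at least 4 times):
  from: 6
  green: 4

from; green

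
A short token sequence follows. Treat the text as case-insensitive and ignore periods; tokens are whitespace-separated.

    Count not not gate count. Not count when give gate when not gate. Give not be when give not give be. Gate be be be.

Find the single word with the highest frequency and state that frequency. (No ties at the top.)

"not", 6 times

Unigram frequencies (highest first):
  not: 6
  be: 5
  gate: 4
  give: 4
  count: 3
  when: 3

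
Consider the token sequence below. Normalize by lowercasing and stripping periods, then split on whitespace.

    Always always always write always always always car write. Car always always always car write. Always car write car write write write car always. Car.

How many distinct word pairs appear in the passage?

25 tokens → 24 bigram windows in total.
Repeated bigrams (each contributes count−1 duplicates):
  always always: 6
  always car: 4
  car write: 4
  write car: 3
  car always: 2
  write always: 2
  write write: 2
16 duplicate windows → 24 − 16 = 8 distinct.

8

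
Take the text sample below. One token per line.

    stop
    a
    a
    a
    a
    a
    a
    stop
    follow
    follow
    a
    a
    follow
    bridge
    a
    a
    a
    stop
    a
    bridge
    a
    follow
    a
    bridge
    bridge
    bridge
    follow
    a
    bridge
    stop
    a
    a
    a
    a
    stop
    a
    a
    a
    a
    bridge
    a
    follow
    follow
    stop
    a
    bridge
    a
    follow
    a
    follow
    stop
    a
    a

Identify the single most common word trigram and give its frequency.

Trigram frequencies (highest first):
  a a a: 9
  stop a a: 4
  a a stop: 3
  a bridge a: 3
  bridge a follow: 3
  a stop a: 2
  … (23 more, each ≤ 2)

"a a a", 9 times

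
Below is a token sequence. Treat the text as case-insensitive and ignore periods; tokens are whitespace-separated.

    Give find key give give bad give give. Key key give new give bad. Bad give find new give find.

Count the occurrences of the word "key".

Scanning the 20 tokens for "key":
  position 3: key
  position 9: key
  position 10: key

3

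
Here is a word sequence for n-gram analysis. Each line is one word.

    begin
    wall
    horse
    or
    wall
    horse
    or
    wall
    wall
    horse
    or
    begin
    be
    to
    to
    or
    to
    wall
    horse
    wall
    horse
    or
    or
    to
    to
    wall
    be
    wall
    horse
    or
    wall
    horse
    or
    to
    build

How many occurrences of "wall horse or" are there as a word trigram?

6

Scanning the 33 overlapping trigram windows for "wall horse or":
  position 2–4: wall horse or
  position 5–7: wall horse or
  position 9–11: wall horse or
  position 20–22: wall horse or
  position 28–30: wall horse or
  position 31–33: wall horse or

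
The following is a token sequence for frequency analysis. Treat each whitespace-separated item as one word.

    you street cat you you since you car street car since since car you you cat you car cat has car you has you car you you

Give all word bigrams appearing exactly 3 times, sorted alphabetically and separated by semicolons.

car you; you car; you you

Bigram counts meeting the condition (exactly 3 times):
  car you: 3
  you car: 3
  you you: 3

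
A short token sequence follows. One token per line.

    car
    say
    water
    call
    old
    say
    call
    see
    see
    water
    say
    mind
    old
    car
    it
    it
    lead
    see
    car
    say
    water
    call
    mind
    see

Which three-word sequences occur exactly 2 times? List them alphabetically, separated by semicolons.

car say water; say water call

Trigram counts meeting the condition (exactly 2 times):
  car say water: 2
  say water call: 2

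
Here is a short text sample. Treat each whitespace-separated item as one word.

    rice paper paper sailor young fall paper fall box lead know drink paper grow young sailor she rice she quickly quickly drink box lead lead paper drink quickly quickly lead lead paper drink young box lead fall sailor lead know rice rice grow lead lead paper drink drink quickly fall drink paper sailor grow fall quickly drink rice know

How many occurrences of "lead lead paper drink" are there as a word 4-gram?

Scanning the 56 overlapping 4-gram windows for "lead lead paper drink":
  position 24–27: lead lead paper drink
  position 30–33: lead lead paper drink
  position 44–47: lead lead paper drink

3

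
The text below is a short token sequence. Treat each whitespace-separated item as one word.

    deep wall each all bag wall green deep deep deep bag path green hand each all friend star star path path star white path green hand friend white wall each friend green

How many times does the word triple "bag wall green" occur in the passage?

Scanning the 30 overlapping trigram windows for "bag wall green":
  position 5–7: bag wall green

1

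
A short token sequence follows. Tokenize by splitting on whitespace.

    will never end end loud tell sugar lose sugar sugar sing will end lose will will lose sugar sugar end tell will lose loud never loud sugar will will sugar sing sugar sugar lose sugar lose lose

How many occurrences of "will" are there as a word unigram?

7

Scanning the 37 tokens for "will":
  position 1: will
  position 12: will
  position 15: will
  position 16: will
  position 22: will
  position 28: will
  position 29: will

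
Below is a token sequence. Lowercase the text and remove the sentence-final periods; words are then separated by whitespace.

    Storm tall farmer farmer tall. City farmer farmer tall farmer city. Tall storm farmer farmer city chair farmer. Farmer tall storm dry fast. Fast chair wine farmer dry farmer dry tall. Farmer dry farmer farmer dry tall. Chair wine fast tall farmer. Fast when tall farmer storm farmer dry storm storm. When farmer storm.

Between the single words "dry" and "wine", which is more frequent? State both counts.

"dry": 6 occurrences
"wine": 2 occurrences

"dry" (6 vs 2)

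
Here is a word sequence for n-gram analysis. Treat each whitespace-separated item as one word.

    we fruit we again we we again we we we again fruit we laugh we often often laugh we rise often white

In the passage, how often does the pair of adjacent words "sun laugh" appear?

Scanning the 21 overlapping bigram windows for "sun laugh":
  (none found)

0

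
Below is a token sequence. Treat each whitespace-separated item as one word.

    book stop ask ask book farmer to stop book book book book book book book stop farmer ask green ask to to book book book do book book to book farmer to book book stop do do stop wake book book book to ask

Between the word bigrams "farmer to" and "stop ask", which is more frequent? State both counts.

"farmer to": 2 occurrences
"stop ask": 1 occurrence

"farmer to" (2 vs 1)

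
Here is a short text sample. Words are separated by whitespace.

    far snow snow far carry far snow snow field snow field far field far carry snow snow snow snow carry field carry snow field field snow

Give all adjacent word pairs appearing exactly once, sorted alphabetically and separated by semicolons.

Bigram counts meeting the condition (exactly once):
  carry far: 1
  carry field: 1
  far field: 1
  field carry: 1
  field field: 1
  snow carry: 1
  snow far: 1

carry far; carry field; far field; field carry; field field; snow carry; snow far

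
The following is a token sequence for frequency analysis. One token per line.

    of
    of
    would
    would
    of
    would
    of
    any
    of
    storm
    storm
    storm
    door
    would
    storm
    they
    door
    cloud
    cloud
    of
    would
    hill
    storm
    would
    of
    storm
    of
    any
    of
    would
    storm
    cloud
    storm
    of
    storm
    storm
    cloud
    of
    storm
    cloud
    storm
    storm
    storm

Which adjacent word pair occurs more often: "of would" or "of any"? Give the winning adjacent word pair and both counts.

"of would" (4 vs 2)

"of would": 4 occurrences
"of any": 2 occurrences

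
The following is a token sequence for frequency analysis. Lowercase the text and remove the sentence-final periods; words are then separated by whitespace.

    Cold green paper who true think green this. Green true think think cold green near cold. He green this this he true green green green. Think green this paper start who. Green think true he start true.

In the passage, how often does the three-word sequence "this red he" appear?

0

Scanning the 35 overlapping trigram windows for "this red he":
  (none found)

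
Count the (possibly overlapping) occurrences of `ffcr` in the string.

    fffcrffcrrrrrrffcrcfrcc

3

Sliding a length-4 window over the 23 characters (20 positions):
  position 2–5: ffcr
  position 6–9: ffcr
  position 15–18: ffcr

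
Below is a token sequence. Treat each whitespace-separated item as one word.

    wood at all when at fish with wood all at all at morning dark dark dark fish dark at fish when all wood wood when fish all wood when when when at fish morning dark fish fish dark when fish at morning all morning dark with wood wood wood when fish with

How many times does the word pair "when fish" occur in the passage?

Scanning the 51 overlapping bigram windows for "when fish":
  position 25–26: when fish
  position 39–40: when fish
  position 50–51: when fish

3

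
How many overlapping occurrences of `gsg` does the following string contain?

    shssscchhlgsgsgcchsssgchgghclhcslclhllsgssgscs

2

Sliding a length-3 window over the 46 characters (44 positions):
  position 11–13: gsg
  position 13–15: gsg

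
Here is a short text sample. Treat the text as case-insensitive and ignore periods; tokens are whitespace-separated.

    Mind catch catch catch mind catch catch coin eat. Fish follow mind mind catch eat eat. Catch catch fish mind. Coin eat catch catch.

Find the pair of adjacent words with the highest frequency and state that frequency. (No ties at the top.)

Bigram frequencies (highest first):
  catch catch: 5
  mind catch: 3
  coin eat: 2
  eat catch: 2
  catch mind: 1
  catch coin: 1
  … (9 more, each ≤ 1)

"catch catch", 5 times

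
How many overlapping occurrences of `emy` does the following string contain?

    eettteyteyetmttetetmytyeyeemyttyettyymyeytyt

1

Sliding a length-3 window over the 44 characters (42 positions):
  position 27–29: emy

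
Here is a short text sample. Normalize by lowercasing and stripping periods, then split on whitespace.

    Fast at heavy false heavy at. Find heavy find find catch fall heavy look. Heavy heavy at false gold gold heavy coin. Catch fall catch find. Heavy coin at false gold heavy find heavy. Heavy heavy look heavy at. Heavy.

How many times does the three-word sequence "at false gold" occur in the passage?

2

Scanning the 38 overlapping trigram windows for "at false gold":
  position 17–19: at false gold
  position 29–31: at false gold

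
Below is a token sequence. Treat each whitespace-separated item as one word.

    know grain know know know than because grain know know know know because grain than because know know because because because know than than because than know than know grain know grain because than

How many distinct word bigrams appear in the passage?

14

34 tokens → 33 bigram windows in total.
Repeated bigrams (each contributes count−1 duplicates):
  know know: 6
  grain know: 3
  know grain: 3
  know than: 3
  than because: 3
  because because: 2
  because grain: 2
  because know: 2
  … (3 more repeated)
19 duplicate windows → 33 − 19 = 14 distinct.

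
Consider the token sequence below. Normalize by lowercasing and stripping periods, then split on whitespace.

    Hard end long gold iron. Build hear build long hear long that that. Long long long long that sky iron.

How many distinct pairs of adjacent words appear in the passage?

20 tokens → 19 bigram windows in total.
Repeated bigrams (each contributes count−1 duplicates):
  long long: 3
  long that: 2
3 duplicate windows → 19 − 3 = 16 distinct.

16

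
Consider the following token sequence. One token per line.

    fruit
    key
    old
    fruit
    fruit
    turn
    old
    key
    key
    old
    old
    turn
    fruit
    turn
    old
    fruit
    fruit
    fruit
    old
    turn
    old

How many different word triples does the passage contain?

17

21 tokens → 19 trigram windows in total.
Repeated trigrams (each contributes count−1 duplicates):
  fruit turn old: 2
  old fruit fruit: 2
2 duplicate windows → 19 − 2 = 17 distinct.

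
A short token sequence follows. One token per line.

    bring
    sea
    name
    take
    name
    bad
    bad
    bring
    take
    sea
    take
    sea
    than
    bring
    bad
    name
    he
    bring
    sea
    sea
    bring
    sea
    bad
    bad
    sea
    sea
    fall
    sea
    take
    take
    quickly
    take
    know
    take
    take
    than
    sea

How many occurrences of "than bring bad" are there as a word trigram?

Scanning the 35 overlapping trigram windows for "than bring bad":
  position 13–15: than bring bad

1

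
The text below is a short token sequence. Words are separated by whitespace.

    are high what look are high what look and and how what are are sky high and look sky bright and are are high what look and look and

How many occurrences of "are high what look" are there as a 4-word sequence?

Scanning the 26 overlapping 4-gram windows for "are high what look":
  position 1–4: are high what look
  position 5–8: are high what look
  position 23–26: are high what look

3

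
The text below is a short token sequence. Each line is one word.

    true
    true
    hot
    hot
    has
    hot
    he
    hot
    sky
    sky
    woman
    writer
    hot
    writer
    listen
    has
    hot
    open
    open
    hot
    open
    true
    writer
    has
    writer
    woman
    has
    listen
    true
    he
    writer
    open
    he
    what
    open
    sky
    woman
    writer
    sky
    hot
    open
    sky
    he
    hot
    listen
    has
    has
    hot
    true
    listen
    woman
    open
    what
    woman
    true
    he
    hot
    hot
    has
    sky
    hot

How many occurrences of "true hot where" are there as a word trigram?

0

Scanning the 59 overlapping trigram windows for "true hot where":
  (none found)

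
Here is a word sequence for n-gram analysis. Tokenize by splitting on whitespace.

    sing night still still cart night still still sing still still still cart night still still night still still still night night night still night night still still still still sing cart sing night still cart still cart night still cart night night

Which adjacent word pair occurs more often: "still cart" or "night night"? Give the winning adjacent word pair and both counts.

"still cart": 5 occurrences
"night night": 4 occurrences

"still cart" (5 vs 4)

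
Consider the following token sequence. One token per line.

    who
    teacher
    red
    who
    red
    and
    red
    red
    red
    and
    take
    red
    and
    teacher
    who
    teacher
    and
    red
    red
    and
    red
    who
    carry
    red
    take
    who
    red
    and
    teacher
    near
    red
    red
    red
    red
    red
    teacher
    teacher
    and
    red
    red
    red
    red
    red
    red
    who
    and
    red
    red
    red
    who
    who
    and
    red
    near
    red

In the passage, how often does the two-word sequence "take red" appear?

Scanning the 54 overlapping bigram windows for "take red":
  position 11–12: take red

1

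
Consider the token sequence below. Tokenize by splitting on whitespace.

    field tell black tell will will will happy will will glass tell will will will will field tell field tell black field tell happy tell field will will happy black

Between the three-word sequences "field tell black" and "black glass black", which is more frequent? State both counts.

"field tell black": 2 occurrences
"black glass black": 0 occurrences

"field tell black" (2 vs 0)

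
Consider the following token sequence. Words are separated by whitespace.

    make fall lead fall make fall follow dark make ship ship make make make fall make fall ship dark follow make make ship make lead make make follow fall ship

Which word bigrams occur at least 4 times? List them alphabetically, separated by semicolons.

make fall; make make

Bigram counts meeting the condition (at least 4 times):
  make fall: 4
  make make: 4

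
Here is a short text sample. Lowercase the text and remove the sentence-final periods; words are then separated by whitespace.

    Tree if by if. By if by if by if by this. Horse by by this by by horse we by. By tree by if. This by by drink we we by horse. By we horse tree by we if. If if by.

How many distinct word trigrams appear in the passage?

43 tokens → 41 trigram windows in total.
Repeated trigrams (each contributes count−1 duplicates):
  by if by: 4
  if by if: 4
  this by by: 2
7 duplicate windows → 41 − 7 = 34 distinct.

34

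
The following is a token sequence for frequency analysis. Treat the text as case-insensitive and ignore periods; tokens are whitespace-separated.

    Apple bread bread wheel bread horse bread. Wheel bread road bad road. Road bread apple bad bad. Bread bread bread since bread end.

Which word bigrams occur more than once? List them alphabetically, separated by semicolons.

Bigram counts meeting the condition (more than once):
  bread bread: 3
  bread wheel: 2
  wheel bread: 2

bread bread; bread wheel; wheel bread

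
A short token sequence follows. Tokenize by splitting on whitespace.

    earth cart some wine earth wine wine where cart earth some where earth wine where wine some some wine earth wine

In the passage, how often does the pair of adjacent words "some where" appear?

1

Scanning the 20 overlapping bigram windows for "some where":
  position 11–12: some where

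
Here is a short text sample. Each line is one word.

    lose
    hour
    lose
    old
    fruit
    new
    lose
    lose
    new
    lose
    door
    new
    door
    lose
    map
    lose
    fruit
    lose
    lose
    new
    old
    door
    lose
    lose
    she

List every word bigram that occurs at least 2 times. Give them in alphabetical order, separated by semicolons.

Bigram counts meeting the condition (at least 2 times):
  door lose: 2
  lose lose: 3
  lose new: 2
  new lose: 2

door lose; lose lose; lose new; new lose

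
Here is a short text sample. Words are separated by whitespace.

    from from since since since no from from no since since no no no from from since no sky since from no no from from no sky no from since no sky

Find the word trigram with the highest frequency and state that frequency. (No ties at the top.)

"no from from", 3 times

Trigram frequencies (highest first):
  no from from: 3
  from from since: 2
  since since no: 2
  from from no: 2
  no no from: 2
  from since no: 2
  … (16 more, each ≤ 2)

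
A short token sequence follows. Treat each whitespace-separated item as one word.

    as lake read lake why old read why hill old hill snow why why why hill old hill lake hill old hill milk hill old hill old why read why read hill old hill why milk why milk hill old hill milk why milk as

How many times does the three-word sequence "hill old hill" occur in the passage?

6

Scanning the 43 overlapping trigram windows for "hill old hill":
  position 9–11: hill old hill
  position 16–18: hill old hill
  position 20–22: hill old hill
  position 24–26: hill old hill
  position 32–34: hill old hill
  position 39–41: hill old hill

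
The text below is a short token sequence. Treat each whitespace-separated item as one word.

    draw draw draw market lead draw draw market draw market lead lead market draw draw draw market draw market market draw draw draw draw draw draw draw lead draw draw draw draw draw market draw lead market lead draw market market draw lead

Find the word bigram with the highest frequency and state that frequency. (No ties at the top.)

Bigram frequencies (highest first):
  draw draw: 15
  draw market: 7
  market draw: 6
  market lead: 3
  lead draw: 3
  draw lead: 3
  … (3 more, each ≤ 2)

"draw draw", 15 times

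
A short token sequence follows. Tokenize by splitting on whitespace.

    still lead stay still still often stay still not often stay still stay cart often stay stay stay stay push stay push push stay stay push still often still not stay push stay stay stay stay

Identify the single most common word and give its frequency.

Unigram frequencies (highest first):
  stay: 16
  still: 7
  push: 5
  often: 4
  not: 2
  lead: 1
  … (1 more, each ≤ 1)

"stay", 16 times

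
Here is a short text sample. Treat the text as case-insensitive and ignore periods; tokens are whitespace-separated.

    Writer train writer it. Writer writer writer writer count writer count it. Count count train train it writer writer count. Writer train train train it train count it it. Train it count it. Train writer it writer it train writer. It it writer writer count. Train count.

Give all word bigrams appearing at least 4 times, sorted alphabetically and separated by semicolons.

it train; it writer; writer count; writer it; writer writer

Bigram counts meeting the condition (at least 4 times):
  it train: 4
  it writer: 4
  writer count: 4
  writer it: 4
  writer writer: 5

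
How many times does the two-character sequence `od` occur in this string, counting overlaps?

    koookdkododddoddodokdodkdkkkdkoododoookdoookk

7

Sliding a length-2 window over the 45 characters (44 positions):
  position 8–9: od
  position 10–11: od
  position 14–15: od
  position 17–18: od
  position 22–23: od
  position 32–33: od
  position 34–35: od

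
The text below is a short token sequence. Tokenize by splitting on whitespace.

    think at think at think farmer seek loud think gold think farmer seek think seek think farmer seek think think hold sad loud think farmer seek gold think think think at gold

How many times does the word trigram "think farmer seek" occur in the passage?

Scanning the 30 overlapping trigram windows for "think farmer seek":
  position 5–7: think farmer seek
  position 11–13: think farmer seek
  position 16–18: think farmer seek
  position 24–26: think farmer seek

4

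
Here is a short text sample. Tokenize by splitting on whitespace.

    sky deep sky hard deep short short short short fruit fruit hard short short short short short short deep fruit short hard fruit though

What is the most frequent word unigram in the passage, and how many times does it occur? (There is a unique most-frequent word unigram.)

"short", 11 times

Unigram frequencies (highest first):
  short: 11
  fruit: 4
  deep: 3
  hard: 3
  sky: 2
  though: 1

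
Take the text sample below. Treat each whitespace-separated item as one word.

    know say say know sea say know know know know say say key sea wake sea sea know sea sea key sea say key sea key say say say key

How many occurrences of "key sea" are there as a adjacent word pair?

Scanning the 29 overlapping bigram windows for "key sea":
  position 13–14: key sea
  position 21–22: key sea
  position 24–25: key sea

3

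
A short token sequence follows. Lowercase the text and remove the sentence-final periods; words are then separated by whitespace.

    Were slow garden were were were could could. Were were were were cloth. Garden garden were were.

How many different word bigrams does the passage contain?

10

17 tokens → 16 bigram windows in total.
Repeated bigrams (each contributes count−1 duplicates):
  were were: 6
  garden were: 2
6 duplicate windows → 16 − 6 = 10 distinct.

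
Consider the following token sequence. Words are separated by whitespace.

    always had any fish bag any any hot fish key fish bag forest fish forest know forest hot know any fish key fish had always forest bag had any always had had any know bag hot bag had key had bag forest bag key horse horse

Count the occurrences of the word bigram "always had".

Scanning the 45 overlapping bigram windows for "always had":
  position 1–2: always had
  position 30–31: always had

2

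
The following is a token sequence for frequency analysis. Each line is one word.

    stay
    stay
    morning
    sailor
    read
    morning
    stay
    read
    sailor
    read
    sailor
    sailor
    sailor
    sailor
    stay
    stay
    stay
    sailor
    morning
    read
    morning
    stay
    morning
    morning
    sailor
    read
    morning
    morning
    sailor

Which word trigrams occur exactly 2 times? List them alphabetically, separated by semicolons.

Trigram counts meeting the condition (exactly 2 times):
  morning morning sailor: 2
  morning sailor read: 2
  read morning stay: 2
  sailor read morning: 2
  sailor sailor sailor: 2

morning morning sailor; morning sailor read; read morning stay; sailor read morning; sailor sailor sailor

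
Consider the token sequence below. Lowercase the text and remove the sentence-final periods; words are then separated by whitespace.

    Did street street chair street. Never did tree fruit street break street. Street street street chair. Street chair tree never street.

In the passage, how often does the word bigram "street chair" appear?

Scanning the 20 overlapping bigram windows for "street chair":
  position 3–4: street chair
  position 15–16: street chair
  position 17–18: street chair

3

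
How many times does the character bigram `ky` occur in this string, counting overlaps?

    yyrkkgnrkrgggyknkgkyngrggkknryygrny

Sliding a length-2 window over the 35 characters (34 positions):
  position 19–20: ky

1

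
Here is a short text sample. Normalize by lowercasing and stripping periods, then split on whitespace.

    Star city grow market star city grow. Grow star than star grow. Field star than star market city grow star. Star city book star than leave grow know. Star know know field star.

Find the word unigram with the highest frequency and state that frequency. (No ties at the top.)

"star", 11 times

Unigram frequencies (highest first):
  star: 11
  grow: 6
  city: 4
  than: 3
  know: 3
  market: 2
  … (3 more, each ≤ 2)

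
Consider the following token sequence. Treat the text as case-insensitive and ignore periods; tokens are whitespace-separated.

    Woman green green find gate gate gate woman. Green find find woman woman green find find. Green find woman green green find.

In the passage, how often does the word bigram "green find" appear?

Scanning the 21 overlapping bigram windows for "green find":
  position 3–4: green find
  position 9–10: green find
  position 14–15: green find
  position 17–18: green find
  position 21–22: green find

5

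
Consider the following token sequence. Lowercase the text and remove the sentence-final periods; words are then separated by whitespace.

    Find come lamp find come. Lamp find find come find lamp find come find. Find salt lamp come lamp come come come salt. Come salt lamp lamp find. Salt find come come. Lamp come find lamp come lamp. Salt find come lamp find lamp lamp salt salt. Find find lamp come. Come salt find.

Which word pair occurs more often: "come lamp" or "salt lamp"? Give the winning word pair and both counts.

"come lamp": 6 occurrences
"salt lamp": 2 occurrences

"come lamp" (6 vs 2)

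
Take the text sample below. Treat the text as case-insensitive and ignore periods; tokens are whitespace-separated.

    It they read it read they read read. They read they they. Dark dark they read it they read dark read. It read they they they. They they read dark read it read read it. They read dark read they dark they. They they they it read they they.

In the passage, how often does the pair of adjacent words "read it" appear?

5

Scanning the 48 overlapping bigram windows for "read it":
  position 3–4: read it
  position 16–17: read it
  position 21–22: read it
  position 31–32: read it
  position 34–35: read it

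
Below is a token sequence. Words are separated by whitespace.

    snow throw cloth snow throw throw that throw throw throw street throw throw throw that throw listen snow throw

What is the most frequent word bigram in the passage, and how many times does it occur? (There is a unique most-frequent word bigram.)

Bigram frequencies (highest first):
  throw throw: 5
  snow throw: 3
  throw that: 2
  that throw: 2
  throw cloth: 1
  cloth snow: 1
  … (4 more, each ≤ 1)

"throw throw", 5 times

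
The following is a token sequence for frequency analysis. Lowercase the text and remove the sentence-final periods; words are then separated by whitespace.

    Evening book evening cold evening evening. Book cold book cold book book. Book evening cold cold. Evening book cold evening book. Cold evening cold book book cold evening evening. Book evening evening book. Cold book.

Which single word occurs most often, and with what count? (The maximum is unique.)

Unigram frequencies (highest first):
  book: 13
  evening: 12
  cold: 10

"book", 13 times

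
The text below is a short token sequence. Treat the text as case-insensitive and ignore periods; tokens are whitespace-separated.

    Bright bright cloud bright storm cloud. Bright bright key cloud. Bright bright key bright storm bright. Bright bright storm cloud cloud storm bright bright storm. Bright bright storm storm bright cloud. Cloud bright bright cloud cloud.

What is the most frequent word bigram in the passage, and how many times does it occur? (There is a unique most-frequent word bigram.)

"bright bright", 8 times

Bigram frequencies (highest first):
  bright bright: 8
  bright storm: 5
  cloud bright: 4
  storm bright: 4
  bright cloud: 3
  cloud cloud: 3
  … (6 more, each ≤ 2)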